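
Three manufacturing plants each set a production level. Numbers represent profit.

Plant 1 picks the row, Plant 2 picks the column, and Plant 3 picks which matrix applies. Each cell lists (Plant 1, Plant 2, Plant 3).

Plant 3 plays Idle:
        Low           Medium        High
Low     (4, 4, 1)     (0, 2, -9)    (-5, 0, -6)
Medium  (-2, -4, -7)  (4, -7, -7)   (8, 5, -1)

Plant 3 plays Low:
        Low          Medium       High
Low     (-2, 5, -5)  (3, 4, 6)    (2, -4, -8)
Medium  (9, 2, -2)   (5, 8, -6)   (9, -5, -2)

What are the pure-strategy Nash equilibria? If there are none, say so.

Plant 1 against (Low, Idle): payoffs 4, -2 → best response Low.
Plant 1 against (Low, Low): payoffs -2, 9 → best response Medium.
Plant 1 against (Medium, Idle): payoffs 0, 4 → best response Medium.
Plant 1 against (Medium, Low): payoffs 3, 5 → best response Medium.
Plant 1 against (High, Idle): payoffs -5, 8 → best response Medium.
Plant 1 against (High, Low): payoffs 2, 9 → best response Medium.
Plant 2 against (Low, Idle): payoffs 4, 2, 0 → best response Low.
Plant 2 against (Low, Low): payoffs 5, 4, -4 → best response Low.
Plant 2 against (Medium, Idle): payoffs -4, -7, 5 → best response High.
Plant 2 against (Medium, Low): payoffs 2, 8, -5 → best response Medium.
Plant 3 against (Low, Low): payoffs 1, -5 → best response Idle.
Plant 3 against (Low, Medium): payoffs -9, 6 → best response Low.
Plant 3 against (Low, High): payoffs -6, -8 → best response Idle.
Plant 3 against (Medium, Low): payoffs -7, -2 → best response Low.
Plant 3 against (Medium, Medium): payoffs -7, -6 → best response Low.
Plant 3 against (Medium, High): payoffs -1, -2 → best response Idle.
Mutual best responses: (Low, Low, Idle); (Medium, Medium, Low); (Medium, High, Idle).

(Low, Low, Idle) and (Medium, Medium, Low) and (Medium, High, Idle)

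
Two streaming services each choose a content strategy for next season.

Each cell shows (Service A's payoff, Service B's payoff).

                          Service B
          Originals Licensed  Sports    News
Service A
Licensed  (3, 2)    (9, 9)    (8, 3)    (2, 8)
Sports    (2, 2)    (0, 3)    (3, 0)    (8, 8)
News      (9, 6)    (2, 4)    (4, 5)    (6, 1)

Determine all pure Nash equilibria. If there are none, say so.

Service A against Originals: payoffs 3, 2, 9 → best response News.
Service A against Licensed: payoffs 9, 0, 2 → best response Licensed.
Service A against Sports: payoffs 8, 3, 4 → best response Licensed.
Service A against News: payoffs 2, 8, 6 → best response Sports.
Service B against Licensed: payoffs 2, 9, 3, 8 → best response Licensed.
Service B against Sports: payoffs 2, 3, 0, 8 → best response News.
Service B against News: payoffs 6, 4, 5, 1 → best response Originals.
Mutual best responses: (Licensed, Licensed); (Sports, News); (News, Originals).

Pure-strategy Nash equilibria: (Licensed, Licensed), (Sports, News), (News, Originals)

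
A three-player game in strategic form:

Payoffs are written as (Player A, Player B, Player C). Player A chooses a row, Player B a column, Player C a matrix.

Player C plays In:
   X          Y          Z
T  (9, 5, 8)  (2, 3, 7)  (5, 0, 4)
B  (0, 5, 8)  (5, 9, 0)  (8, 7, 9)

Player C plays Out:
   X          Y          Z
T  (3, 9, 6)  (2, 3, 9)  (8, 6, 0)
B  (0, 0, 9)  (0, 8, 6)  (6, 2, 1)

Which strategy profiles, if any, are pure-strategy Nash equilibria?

(T, X, In)

(T, X, In): Player A gets 9, best alternative 0; Player B gets 5, best alternative 3; Player C gets 8, best alternative 6. No profitable deviation — NE.
(T, X, Out): Player C can switch to In (6 → 8). Not NE.
(T, Y, In): Player A can switch to B (2 → 5). Not NE.
(T, Y, Out): Player B can switch to X (3 → 9). Not NE.
(T, Z, In): Player A can switch to B (5 → 8). Not NE.
(T, Z, Out): Player B can switch to X (6 → 9). Not NE.
(B, X, In): Player A can switch to T (0 → 9). Not NE.
(B, X, Out): Player A can switch to T (0 → 3). Not NE.
(B, Y, In): Player C can switch to Out (0 → 6). Not NE.
(B, Y, Out): Player A can switch to T (0 → 2). Not NE.
(B, Z, In): Player B can switch to Y (7 → 9). Not NE.
(The remaining 1 profile has a profitable deviation by the same check.)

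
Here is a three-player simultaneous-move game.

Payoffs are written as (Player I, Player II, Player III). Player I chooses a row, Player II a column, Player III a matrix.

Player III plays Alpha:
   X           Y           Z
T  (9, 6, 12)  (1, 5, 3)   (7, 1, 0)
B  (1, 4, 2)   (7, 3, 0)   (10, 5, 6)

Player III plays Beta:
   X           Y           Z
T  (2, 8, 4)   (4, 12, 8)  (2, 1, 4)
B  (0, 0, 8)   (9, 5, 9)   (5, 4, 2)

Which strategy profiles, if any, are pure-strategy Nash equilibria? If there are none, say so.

Pure-strategy Nash equilibria: (T, X, Alpha), (B, Y, Beta), (B, Z, Alpha)

Player I against (X, Alpha): payoffs 9, 1 → best response T.
Player I against (X, Beta): payoffs 2, 0 → best response T.
Player I against (Y, Alpha): payoffs 1, 7 → best response B.
Player I against (Y, Beta): payoffs 4, 9 → best response B.
Player I against (Z, Alpha): payoffs 7, 10 → best response B.
Player I against (Z, Beta): payoffs 2, 5 → best response B.
Player II against (T, Alpha): payoffs 6, 5, 1 → best response X.
Player II against (T, Beta): payoffs 8, 12, 1 → best response Y.
Player II against (B, Alpha): payoffs 4, 3, 5 → best response Z.
Player II against (B, Beta): payoffs 0, 5, 4 → best response Y.
Player III against (T, X): payoffs 12, 4 → best response Alpha.
Player III against (T, Y): payoffs 3, 8 → best response Beta.
Player III against (T, Z): payoffs 0, 4 → best response Beta.
Player III against (B, X): payoffs 2, 8 → best response Beta.
Player III against (B, Y): payoffs 0, 9 → best response Beta.
Player III against (B, Z): payoffs 6, 2 → best response Alpha.
Mutual best responses: (T, X, Alpha); (B, Y, Beta); (B, Z, Alpha).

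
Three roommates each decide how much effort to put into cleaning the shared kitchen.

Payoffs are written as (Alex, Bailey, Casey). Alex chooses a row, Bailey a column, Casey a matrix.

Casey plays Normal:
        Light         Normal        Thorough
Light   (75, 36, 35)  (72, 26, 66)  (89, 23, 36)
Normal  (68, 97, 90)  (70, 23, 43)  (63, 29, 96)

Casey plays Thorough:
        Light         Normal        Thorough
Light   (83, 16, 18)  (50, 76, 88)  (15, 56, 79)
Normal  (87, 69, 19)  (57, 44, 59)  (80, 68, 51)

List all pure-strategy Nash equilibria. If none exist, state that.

For each player, find the best response to each opponent profile; mutual best responses are the pure NE.
Alex against (Light, Normal): payoffs 75, 68 → best response Light.
Alex against (Light, Thorough): payoffs 83, 87 → best response Normal.
Alex against (Normal, Normal): payoffs 72, 70 → best response Light.
Alex against (Normal, Thorough): payoffs 50, 57 → best response Normal.
Alex against (Thorough, Normal): payoffs 89, 63 → best response Light.
Alex against (Thorough, Thorough): payoffs 15, 80 → best response Normal.
Bailey against (Light, Normal): payoffs 36, 26, 23 → best response Light.
Bailey against (Light, Thorough): payoffs 16, 76, 56 → best response Normal.
Bailey against (Normal, Normal): payoffs 97, 23, 29 → best response Light.
Bailey against (Normal, Thorough): payoffs 69, 44, 68 → best response Light.
Casey against (Light, Light): payoffs 35, 18 → best response Normal.
Casey against (Light, Normal): payoffs 66, 88 → best response Thorough.
Casey against (Light, Thorough): payoffs 36, 79 → best response Thorough.
Casey against (Normal, Light): payoffs 90, 19 → best response Normal.
Casey against (Normal, Normal): payoffs 43, 59 → best response Thorough.
Casey against (Normal, Thorough): payoffs 96, 51 → best response Normal.
Mutual best responses: (Light, Light, Normal).

(Light, Light, Normal)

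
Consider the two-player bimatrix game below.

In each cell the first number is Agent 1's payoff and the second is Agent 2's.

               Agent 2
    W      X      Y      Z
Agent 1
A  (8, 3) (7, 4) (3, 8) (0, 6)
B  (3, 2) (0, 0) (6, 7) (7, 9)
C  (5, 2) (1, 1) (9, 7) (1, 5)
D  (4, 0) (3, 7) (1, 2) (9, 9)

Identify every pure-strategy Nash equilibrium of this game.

Pure-strategy Nash equilibria: (C, Y) and (D, Z)

Agent 1 against W: payoffs 8, 3, 5, 4 → best response A.
Agent 1 against X: payoffs 7, 0, 1, 3 → best response A.
Agent 1 against Y: payoffs 3, 6, 9, 1 → best response C.
Agent 1 against Z: payoffs 0, 7, 1, 9 → best response D.
Agent 2 against A: payoffs 3, 4, 8, 6 → best response Y.
Agent 2 against B: payoffs 2, 0, 7, 9 → best response Z.
Agent 2 against C: payoffs 2, 1, 7, 5 → best response Y.
Agent 2 against D: payoffs 0, 7, 2, 9 → best response Z.
Mutual best responses: (C, Y); (D, Z).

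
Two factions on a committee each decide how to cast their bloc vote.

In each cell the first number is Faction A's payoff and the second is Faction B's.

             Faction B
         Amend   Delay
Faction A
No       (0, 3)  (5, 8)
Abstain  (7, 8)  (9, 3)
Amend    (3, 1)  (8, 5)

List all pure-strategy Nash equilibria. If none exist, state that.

(Abstain, Amend)

Faction A against Amend: payoffs 0, 7, 3 → best response Abstain.
Faction A against Delay: payoffs 5, 9, 8 → best response Abstain.
Faction B against No: payoffs 3, 8 → best response Delay.
Faction B against Abstain: payoffs 8, 3 → best response Amend.
Faction B against Amend: payoffs 1, 5 → best response Delay.
Mutual best responses: (Abstain, Amend).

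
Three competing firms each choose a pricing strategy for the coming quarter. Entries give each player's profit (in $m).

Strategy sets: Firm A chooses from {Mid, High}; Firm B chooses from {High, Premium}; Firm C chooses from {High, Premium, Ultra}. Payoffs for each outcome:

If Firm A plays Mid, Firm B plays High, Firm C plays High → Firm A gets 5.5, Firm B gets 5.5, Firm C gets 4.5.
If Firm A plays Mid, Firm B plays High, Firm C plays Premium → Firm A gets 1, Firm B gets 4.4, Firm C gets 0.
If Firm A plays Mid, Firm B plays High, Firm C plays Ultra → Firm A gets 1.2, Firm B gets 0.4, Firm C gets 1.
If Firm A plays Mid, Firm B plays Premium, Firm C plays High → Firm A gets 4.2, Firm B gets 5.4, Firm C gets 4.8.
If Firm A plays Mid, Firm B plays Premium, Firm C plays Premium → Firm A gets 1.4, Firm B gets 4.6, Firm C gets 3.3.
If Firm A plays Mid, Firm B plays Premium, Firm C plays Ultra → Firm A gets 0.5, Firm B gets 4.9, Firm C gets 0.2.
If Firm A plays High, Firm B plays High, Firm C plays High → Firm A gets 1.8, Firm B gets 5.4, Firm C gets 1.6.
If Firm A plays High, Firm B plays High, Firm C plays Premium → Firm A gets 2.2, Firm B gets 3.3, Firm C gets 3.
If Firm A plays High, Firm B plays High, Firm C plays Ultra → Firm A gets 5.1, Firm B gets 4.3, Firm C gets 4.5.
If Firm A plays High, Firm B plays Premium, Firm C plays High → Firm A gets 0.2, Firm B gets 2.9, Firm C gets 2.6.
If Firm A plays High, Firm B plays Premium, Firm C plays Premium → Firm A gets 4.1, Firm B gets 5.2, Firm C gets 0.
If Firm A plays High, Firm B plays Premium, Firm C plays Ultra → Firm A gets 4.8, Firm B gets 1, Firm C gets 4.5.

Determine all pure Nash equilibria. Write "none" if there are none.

Check each profile: it is a Nash equilibrium iff no player can strictly gain by switching unilaterally.
(Mid, High, High): Firm A gets 5.5, best alternative 1.8; Firm B gets 5.5, best alternative 5.4; Firm C gets 4.5, best alternative 1. No profitable deviation — NE.
(Mid, High, Premium): Firm A can switch to High (1 → 2.2). Not NE.
(Mid, High, Ultra): Firm A can switch to High (1.2 → 5.1). Not NE.
(Mid, Premium, High): Firm B can switch to High (5.4 → 5.5). Not NE.
(Mid, Premium, Premium): Firm A can switch to High (1.4 → 4.1). Not NE.
(Mid, Premium, Ultra): Firm A can switch to High (0.5 → 4.8). Not NE.
(High, High, High): Firm A can switch to Mid (1.8 → 5.5). Not NE.
(High, High, Ultra): Firm A gets 5.1, best alternative 1.2; Firm B gets 4.3, best alternative 1; Firm C gets 4.5, best alternative 3. No profitable deviation — NE.
(The remaining 4 profiles each have a profitable deviation by the same check.)

Pure-strategy Nash equilibria: (Mid, High, High); (High, High, Ultra)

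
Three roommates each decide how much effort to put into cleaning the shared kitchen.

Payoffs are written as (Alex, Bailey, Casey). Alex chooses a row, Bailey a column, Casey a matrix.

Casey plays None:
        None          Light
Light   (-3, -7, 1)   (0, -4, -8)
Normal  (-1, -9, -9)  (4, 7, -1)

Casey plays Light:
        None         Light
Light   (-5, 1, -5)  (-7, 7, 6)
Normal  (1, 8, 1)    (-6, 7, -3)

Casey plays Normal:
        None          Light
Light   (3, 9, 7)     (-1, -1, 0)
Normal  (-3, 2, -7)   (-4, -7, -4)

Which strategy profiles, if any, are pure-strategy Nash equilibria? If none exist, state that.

For each player, find the best response to each opponent profile; mutual best responses are the pure NE.
Alex against (None, None): payoffs -3, -1 → best response Normal.
Alex against (None, Light): payoffs -5, 1 → best response Normal.
Alex against (None, Normal): payoffs 3, -3 → best response Light.
Alex against (Light, None): payoffs 0, 4 → best response Normal.
Alex against (Light, Light): payoffs -7, -6 → best response Normal.
Alex against (Light, Normal): payoffs -1, -4 → best response Light.
Bailey against (Light, None): payoffs -7, -4 → best response Light.
Bailey against (Light, Light): payoffs 1, 7 → best response Light.
Bailey against (Light, Normal): payoffs 9, -1 → best response None.
Bailey against (Normal, None): payoffs -9, 7 → best response Light.
Bailey against (Normal, Light): payoffs 8, 7 → best response None.
Bailey against (Normal, Normal): payoffs 2, -7 → best response None.
Casey against (Light, None): payoffs 1, -5, 7 → best response Normal.
Casey against (Light, Light): payoffs -8, 6, 0 → best response Light.
Casey against (Normal, None): payoffs -9, 1, -7 → best response Light.
Casey against (Normal, Light): payoffs -1, -3, -4 → best response None.
Mutual best responses: (Light, None, Normal); (Normal, None, Light); (Normal, Light, None).

(Light, None, Normal), (Normal, None, Light), (Normal, Light, None)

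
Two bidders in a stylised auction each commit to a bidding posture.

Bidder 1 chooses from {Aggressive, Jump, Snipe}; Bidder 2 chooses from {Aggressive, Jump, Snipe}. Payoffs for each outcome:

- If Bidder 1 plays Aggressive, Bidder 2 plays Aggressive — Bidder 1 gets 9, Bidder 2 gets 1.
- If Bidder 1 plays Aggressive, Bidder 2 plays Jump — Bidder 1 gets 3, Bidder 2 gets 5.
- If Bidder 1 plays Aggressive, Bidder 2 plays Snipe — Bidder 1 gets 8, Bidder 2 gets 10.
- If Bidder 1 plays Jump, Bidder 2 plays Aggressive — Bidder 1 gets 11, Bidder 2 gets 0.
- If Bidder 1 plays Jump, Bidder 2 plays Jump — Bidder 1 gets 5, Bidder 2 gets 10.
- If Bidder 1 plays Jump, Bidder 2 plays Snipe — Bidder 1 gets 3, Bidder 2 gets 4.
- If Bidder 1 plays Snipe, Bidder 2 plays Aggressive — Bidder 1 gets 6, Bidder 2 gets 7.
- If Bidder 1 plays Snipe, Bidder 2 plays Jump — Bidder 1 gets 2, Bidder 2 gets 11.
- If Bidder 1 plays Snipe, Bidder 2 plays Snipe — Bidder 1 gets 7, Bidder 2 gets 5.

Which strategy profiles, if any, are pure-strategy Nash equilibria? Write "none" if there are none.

Bidder 1 against Aggressive: payoffs 9, 11, 6 → best response Jump.
Bidder 1 against Jump: payoffs 3, 5, 2 → best response Jump.
Bidder 1 against Snipe: payoffs 8, 3, 7 → best response Aggressive.
Bidder 2 against Aggressive: payoffs 1, 5, 10 → best response Snipe.
Bidder 2 against Jump: payoffs 0, 10, 4 → best response Jump.
Bidder 2 against Snipe: payoffs 7, 11, 5 → best response Jump.
Mutual best responses: (Aggressive, Snipe); (Jump, Jump).

The pure Nash equilibria are (Aggressive, Snipe), (Jump, Jump).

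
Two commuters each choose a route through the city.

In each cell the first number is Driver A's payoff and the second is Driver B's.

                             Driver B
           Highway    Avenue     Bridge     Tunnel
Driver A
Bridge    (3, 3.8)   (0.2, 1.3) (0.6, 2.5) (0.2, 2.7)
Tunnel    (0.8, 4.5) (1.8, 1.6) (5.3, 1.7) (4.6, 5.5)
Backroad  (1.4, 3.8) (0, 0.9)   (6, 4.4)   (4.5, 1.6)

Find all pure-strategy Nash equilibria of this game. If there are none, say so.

Mark each player's best response to every combination of opponents' strategies; a profile where every player is best-responding is a pure Nash equilibrium.
Driver A against Highway: payoffs 3, 0.8, 1.4 → best response Bridge.
Driver A against Avenue: payoffs 0.2, 1.8, 0 → best response Tunnel.
Driver A against Bridge: payoffs 0.6, 5.3, 6 → best response Backroad.
Driver A against Tunnel: payoffs 0.2, 4.6, 4.5 → best response Tunnel.
Driver B against Bridge: payoffs 3.8, 1.3, 2.5, 2.7 → best response Highway.
Driver B against Tunnel: payoffs 4.5, 1.6, 1.7, 5.5 → best response Tunnel.
Driver B against Backroad: payoffs 3.8, 0.9, 4.4, 1.6 → best response Bridge.
Mutual best responses: (Bridge, Highway); (Tunnel, Tunnel); (Backroad, Bridge).

The pure Nash equilibria are (Bridge, Highway), (Tunnel, Tunnel), (Backroad, Bridge).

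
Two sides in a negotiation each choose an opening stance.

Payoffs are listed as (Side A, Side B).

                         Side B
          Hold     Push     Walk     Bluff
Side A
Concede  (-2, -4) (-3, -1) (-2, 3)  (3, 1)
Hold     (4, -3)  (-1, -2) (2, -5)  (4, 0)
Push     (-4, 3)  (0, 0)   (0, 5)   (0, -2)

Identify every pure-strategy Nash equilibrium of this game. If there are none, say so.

(Hold, Bluff)

For each player, find the best response to each opponent profile; mutual best responses are the pure NE.
Side A against Hold: payoffs -2, 4, -4 → best response Hold.
Side A against Push: payoffs -3, -1, 0 → best response Push.
Side A against Walk: payoffs -2, 2, 0 → best response Hold.
Side A against Bluff: payoffs 3, 4, 0 → best response Hold.
Side B against Concede: payoffs -4, -1, 3, 1 → best response Walk.
Side B against Hold: payoffs -3, -2, -5, 0 → best response Bluff.
Side B against Push: payoffs 3, 0, 5, -2 → best response Walk.
Mutual best responses: (Hold, Bluff).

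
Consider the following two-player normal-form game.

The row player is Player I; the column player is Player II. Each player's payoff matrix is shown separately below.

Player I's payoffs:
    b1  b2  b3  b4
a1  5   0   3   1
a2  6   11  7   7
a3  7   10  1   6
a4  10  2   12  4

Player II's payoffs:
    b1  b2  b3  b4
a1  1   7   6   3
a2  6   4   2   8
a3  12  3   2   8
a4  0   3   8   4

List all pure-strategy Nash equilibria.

Player I against b1: payoffs 5, 6, 7, 10 → best response a4.
Player I against b2: payoffs 0, 11, 10, 2 → best response a2.
Player I against b3: payoffs 3, 7, 1, 12 → best response a4.
Player I against b4: payoffs 1, 7, 6, 4 → best response a2.
Player II against a1: payoffs 1, 7, 6, 3 → best response b2.
Player II against a2: payoffs 6, 4, 2, 8 → best response b4.
Player II against a3: payoffs 12, 3, 2, 8 → best response b1.
Player II against a4: payoffs 0, 3, 8, 4 → best response b3.
Mutual best responses: (a2, b4); (a4, b3).

The pure Nash equilibria are (a2, b4); (a4, b3).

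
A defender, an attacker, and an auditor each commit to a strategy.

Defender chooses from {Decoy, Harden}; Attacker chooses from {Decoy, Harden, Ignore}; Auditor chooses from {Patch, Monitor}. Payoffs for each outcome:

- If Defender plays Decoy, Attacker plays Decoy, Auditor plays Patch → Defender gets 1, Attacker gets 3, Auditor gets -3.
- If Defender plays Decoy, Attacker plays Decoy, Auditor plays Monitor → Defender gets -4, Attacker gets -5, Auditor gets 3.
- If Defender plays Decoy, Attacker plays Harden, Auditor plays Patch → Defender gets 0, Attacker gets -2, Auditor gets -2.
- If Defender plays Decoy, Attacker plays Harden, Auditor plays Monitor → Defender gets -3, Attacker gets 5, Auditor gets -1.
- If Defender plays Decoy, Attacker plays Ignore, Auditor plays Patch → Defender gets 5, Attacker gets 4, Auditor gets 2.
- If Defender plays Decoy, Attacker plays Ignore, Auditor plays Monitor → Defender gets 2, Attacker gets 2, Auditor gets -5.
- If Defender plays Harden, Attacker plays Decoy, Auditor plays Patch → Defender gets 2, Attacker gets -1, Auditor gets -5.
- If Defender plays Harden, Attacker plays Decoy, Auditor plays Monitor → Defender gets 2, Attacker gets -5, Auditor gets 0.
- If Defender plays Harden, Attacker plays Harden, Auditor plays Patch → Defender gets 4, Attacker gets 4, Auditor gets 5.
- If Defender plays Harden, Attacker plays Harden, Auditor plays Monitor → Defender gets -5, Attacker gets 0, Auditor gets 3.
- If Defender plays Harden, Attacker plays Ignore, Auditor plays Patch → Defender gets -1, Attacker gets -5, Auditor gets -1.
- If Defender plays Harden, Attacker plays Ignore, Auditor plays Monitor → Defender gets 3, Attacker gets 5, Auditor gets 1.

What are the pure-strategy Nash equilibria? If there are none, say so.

Mark each player's best response to every combination of opponents' strategies; a profile where every player is best-responding is a pure Nash equilibrium.
Defender against (Decoy, Patch): payoffs 1, 2 → best response Harden.
Defender against (Decoy, Monitor): payoffs -4, 2 → best response Harden.
Defender against (Harden, Patch): payoffs 0, 4 → best response Harden.
Defender against (Harden, Monitor): payoffs -3, -5 → best response Decoy.
Defender against (Ignore, Patch): payoffs 5, -1 → best response Decoy.
Defender against (Ignore, Monitor): payoffs 2, 3 → best response Harden.
Attacker against (Decoy, Patch): payoffs 3, -2, 4 → best response Ignore.
Attacker against (Decoy, Monitor): payoffs -5, 5, 2 → best response Harden.
Attacker against (Harden, Patch): payoffs -1, 4, -5 → best response Harden.
Attacker against (Harden, Monitor): payoffs -5, 0, 5 → best response Ignore.
Auditor against (Decoy, Decoy): payoffs -3, 3 → best response Monitor.
Auditor against (Decoy, Harden): payoffs -2, -1 → best response Monitor.
Auditor against (Decoy, Ignore): payoffs 2, -5 → best response Patch.
Auditor against (Harden, Decoy): payoffs -5, 0 → best response Monitor.
Auditor against (Harden, Harden): payoffs 5, 3 → best response Patch.
Auditor against (Harden, Ignore): payoffs -1, 1 → best response Monitor.
Mutual best responses: (Decoy, Harden, Monitor); (Decoy, Ignore, Patch); (Harden, Harden, Patch); (Harden, Ignore, Monitor).

Pure-strategy Nash equilibria: (Decoy, Harden, Monitor); (Decoy, Ignore, Patch); (Harden, Harden, Patch); (Harden, Ignore, Monitor)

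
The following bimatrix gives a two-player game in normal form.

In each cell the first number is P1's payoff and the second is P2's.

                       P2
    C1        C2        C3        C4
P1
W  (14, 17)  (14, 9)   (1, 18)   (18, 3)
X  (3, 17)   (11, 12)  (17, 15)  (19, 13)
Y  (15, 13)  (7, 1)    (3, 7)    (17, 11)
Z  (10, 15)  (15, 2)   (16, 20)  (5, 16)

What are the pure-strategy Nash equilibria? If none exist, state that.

The unique pure-strategy Nash equilibrium is (Y, C1).

(W, C1): P1 can switch to Y (14 → 15). Not NE.
(W, C2): P1 can switch to Z (14 → 15). Not NE.
(W, C3): P1 can switch to X (1 → 17). Not NE.
(W, C4): P1 can switch to X (18 → 19). Not NE.
(X, C1): P1 can switch to W (3 → 14). Not NE.
(X, C2): P1 can switch to W (11 → 14). Not NE.
(X, C3): P2 can switch to C1 (15 → 17). Not NE.
(X, C4): P2 can switch to C1 (13 → 17). Not NE.
(Y, C1): P1 gets 15, best alternative 14; P2 gets 13, best alternative 11. No profitable deviation — NE.
(Y, C2): P1 can switch to W (7 → 14). Not NE.
(Y, C3): P1 can switch to X (3 → 17). Not NE.
(The remaining 5 profiles each have a profitable deviation by the same check.)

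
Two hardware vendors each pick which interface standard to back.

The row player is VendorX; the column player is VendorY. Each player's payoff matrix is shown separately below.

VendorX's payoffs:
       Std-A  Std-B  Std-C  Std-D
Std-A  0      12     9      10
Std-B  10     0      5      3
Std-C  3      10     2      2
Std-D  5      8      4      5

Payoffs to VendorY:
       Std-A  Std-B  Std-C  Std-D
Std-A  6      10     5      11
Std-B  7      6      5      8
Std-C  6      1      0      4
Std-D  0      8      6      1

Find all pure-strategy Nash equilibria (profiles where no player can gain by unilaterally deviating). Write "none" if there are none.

The unique pure-strategy Nash equilibrium is (Std-A, Std-D).

Check each profile: it is a Nash equilibrium iff no player can strictly gain by switching unilaterally.
(Std-A, Std-A): VendorX can switch to Std-B (0 → 10). Not NE.
(Std-A, Std-B): VendorY can switch to Std-D (10 → 11). Not NE.
(Std-A, Std-C): VendorY can switch to Std-A (5 → 6). Not NE.
(Std-A, Std-D): VendorX gets 10, best alternative 5; VendorY gets 11, best alternative 10. No profitable deviation — NE.
(Std-B, Std-A): VendorY can switch to Std-D (7 → 8). Not NE.
(Std-B, Std-B): VendorX can switch to Std-A (0 → 12). Not NE.
(Std-B, Std-C): VendorX can switch to Std-A (5 → 9). Not NE.
(Std-B, Std-D): VendorX can switch to Std-A (3 → 10). Not NE.
(Std-C, Std-A): VendorX can switch to Std-B (3 → 10). Not NE.
(The remaining 7 profiles each have a profitable deviation by the same check.)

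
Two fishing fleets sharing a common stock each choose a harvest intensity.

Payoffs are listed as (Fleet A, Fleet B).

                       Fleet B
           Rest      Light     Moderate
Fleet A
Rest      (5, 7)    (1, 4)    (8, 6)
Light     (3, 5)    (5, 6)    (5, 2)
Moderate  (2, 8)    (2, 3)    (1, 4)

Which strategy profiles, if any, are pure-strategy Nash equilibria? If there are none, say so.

(Rest, Rest): Fleet A gets 5, best alternative 3; Fleet B gets 7, best alternative 6. No profitable deviation — NE.
(Rest, Light): Fleet A can switch to Light (1 → 5). Not NE.
(Rest, Moderate): Fleet B can switch to Rest (6 → 7). Not NE.
(Light, Rest): Fleet A can switch to Rest (3 → 5). Not NE.
(Light, Light): Fleet A gets 5, best alternative 2; Fleet B gets 6, best alternative 5. No profitable deviation — NE.
(Light, Moderate): Fleet A can switch to Rest (5 → 8). Not NE.
(Moderate, Rest): Fleet A can switch to Rest (2 → 5). Not NE.
(Moderate, Light): Fleet A can switch to Light (2 → 5). Not NE.
(Moderate, Moderate): Fleet A can switch to Rest (1 → 8). Not NE.

The pure Nash equilibria are (Rest, Rest) and (Light, Light).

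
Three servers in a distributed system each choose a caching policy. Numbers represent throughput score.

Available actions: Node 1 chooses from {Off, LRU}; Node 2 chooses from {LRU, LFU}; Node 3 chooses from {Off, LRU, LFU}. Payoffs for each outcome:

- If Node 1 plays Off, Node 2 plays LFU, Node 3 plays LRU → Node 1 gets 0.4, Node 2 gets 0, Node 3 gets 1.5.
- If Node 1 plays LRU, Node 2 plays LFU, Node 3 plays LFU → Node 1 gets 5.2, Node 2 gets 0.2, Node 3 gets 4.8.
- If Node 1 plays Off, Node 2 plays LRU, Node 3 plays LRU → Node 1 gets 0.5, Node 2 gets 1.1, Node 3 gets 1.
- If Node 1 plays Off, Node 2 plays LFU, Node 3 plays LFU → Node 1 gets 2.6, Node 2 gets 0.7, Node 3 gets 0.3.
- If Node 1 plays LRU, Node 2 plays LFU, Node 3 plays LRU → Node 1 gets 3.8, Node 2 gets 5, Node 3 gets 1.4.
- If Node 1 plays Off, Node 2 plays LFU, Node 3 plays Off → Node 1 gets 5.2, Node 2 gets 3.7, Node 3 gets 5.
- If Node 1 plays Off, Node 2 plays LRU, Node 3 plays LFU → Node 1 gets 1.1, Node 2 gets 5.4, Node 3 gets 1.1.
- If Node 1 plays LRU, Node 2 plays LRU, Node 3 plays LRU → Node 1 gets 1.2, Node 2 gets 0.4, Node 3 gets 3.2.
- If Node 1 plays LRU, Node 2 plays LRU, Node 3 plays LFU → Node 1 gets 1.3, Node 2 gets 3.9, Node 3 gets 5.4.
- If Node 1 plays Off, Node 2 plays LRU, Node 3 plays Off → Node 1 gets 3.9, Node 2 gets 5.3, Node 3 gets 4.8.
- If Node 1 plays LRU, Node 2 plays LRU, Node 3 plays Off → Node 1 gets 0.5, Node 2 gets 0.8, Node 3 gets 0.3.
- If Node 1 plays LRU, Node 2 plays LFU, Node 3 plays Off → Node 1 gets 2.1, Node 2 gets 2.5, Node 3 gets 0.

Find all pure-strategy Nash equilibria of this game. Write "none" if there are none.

(Off, LRU, Off) and (LRU, LRU, LFU)

Node 1 against (LRU, Off): payoffs 3.9, 0.5 → best response Off.
Node 1 against (LRU, LRU): payoffs 0.5, 1.2 → best response LRU.
Node 1 against (LRU, LFU): payoffs 1.1, 1.3 → best response LRU.
Node 1 against (LFU, Off): payoffs 5.2, 2.1 → best response Off.
Node 1 against (LFU, LRU): payoffs 0.4, 3.8 → best response LRU.
Node 1 against (LFU, LFU): payoffs 2.6, 5.2 → best response LRU.
Node 2 against (Off, Off): payoffs 5.3, 3.7 → best response LRU.
Node 2 against (Off, LRU): payoffs 1.1, 0 → best response LRU.
Node 2 against (Off, LFU): payoffs 5.4, 0.7 → best response LRU.
Node 2 against (LRU, Off): payoffs 0.8, 2.5 → best response LFU.
Node 2 against (LRU, LRU): payoffs 0.4, 5 → best response LFU.
Node 2 against (LRU, LFU): payoffs 3.9, 0.2 → best response LRU.
Node 3 against (Off, LRU): payoffs 4.8, 1, 1.1 → best response Off.
Node 3 against (Off, LFU): payoffs 5, 1.5, 0.3 → best response Off.
Node 3 against (LRU, LRU): payoffs 0.3, 3.2, 5.4 → best response LFU.
Node 3 against (LRU, LFU): payoffs 0, 1.4, 4.8 → best response LFU.
Mutual best responses: (Off, LRU, Off); (LRU, LRU, LFU).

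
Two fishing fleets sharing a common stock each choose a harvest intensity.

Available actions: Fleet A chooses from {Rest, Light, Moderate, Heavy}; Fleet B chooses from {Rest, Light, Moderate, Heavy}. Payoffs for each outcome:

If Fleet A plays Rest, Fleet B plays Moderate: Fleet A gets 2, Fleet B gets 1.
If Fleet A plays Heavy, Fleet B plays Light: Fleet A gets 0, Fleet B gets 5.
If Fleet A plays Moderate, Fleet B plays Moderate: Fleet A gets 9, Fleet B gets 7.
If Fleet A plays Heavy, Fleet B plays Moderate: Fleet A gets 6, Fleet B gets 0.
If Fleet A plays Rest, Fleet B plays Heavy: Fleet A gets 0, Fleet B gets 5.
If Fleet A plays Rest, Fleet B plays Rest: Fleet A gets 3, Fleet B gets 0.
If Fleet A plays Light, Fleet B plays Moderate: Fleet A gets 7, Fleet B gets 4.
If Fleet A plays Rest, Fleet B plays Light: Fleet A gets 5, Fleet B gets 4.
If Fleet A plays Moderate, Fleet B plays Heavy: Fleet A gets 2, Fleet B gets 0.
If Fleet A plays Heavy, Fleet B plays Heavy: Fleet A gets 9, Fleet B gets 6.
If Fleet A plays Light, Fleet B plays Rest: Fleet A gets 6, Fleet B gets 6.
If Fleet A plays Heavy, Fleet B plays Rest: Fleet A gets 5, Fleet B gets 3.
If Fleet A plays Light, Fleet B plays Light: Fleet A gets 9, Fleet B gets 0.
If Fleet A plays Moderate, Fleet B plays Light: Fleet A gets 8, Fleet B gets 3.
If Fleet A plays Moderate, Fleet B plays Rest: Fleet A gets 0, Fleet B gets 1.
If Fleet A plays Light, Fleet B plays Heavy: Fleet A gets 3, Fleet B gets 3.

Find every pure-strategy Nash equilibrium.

Mark each player's best response to every combination of opponents' strategies; a profile where every player is best-responding is a pure Nash equilibrium.
Fleet A against Rest: payoffs 3, 6, 0, 5 → best response Light.
Fleet A against Light: payoffs 5, 9, 8, 0 → best response Light.
Fleet A against Moderate: payoffs 2, 7, 9, 6 → best response Moderate.
Fleet A against Heavy: payoffs 0, 3, 2, 9 → best response Heavy.
Fleet B against Rest: payoffs 0, 4, 1, 5 → best response Heavy.
Fleet B against Light: payoffs 6, 0, 4, 3 → best response Rest.
Fleet B against Moderate: payoffs 1, 3, 7, 0 → best response Moderate.
Fleet B against Heavy: payoffs 3, 5, 0, 6 → best response Heavy.
Mutual best responses: (Light, Rest); (Moderate, Moderate); (Heavy, Heavy).

(Light, Rest); (Moderate, Moderate); (Heavy, Heavy)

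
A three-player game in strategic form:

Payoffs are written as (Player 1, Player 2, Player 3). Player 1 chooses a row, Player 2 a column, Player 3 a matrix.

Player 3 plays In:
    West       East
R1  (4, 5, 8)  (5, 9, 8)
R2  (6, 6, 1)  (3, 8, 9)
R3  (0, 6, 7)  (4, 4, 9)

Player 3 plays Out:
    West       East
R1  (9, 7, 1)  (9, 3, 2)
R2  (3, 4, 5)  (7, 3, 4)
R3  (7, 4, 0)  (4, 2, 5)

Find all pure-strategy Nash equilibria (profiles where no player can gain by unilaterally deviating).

(R1, West, In): Player 1 can switch to R2 (4 → 6). Not NE.
(R1, West, Out): Player 3 can switch to In (1 → 8). Not NE.
(R1, East, In): Player 1 gets 5, best alternative 4; Player 2 gets 9, best alternative 5; Player 3 gets 8, best alternative 2. No profitable deviation — NE.
(R1, East, Out): Player 2 can switch to West (3 → 7). Not NE.
(R2, West, In): Player 2 can switch to East (6 → 8). Not NE.
(R2, West, Out): Player 1 can switch to R1 (3 → 9). Not NE.
(R2, East, In): Player 1 can switch to R1 (3 → 5). Not NE.
(R2, East, Out): Player 1 can switch to R1 (7 → 9). Not NE.
(R3, West, In): Player 1 can switch to R1 (0 → 4). Not NE.
(R3, West, Out): Player 1 can switch to R1 (7 → 9). Not NE.
(R3, East, In): Player 1 can switch to R1 (4 → 5). Not NE.
(The remaining 1 profile has a profitable deviation by the same check.)

The unique pure-strategy Nash equilibrium is (R1, East, In).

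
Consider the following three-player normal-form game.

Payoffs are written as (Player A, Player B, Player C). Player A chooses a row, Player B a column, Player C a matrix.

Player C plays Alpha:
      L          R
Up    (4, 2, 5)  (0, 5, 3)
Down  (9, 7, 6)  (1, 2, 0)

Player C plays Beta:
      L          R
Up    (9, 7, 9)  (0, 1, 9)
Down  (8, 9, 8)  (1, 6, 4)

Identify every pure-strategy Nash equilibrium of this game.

Player A against (L, Alpha): payoffs 4, 9 → best response Down.
Player A against (L, Beta): payoffs 9, 8 → best response Up.
Player A against (R, Alpha): payoffs 0, 1 → best response Down.
Player A against (R, Beta): payoffs 0, 1 → best response Down.
Player B against (Up, Alpha): payoffs 2, 5 → best response R.
Player B against (Up, Beta): payoffs 7, 1 → best response L.
Player B against (Down, Alpha): payoffs 7, 2 → best response L.
Player B against (Down, Beta): payoffs 9, 6 → best response L.
Player C against (Up, L): payoffs 5, 9 → best response Beta.
Player C against (Up, R): payoffs 3, 9 → best response Beta.
Player C against (Down, L): payoffs 6, 8 → best response Beta.
Player C against (Down, R): payoffs 0, 4 → best response Beta.
Mutual best responses: (Up, L, Beta).

(Up, L, Beta)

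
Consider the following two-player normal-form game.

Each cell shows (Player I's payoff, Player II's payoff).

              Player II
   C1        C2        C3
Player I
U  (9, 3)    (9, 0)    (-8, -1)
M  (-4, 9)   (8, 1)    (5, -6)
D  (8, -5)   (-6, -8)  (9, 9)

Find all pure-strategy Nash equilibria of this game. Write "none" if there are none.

Pure-strategy Nash equilibria: (U, C1) and (D, C3)

For each player, find the best response to each opponent profile; mutual best responses are the pure NE.
Player I against C1: payoffs 9, -4, 8 → best response U.
Player I against C2: payoffs 9, 8, -6 → best response U.
Player I against C3: payoffs -8, 5, 9 → best response D.
Player II against U: payoffs 3, 0, -1 → best response C1.
Player II against M: payoffs 9, 1, -6 → best response C1.
Player II against D: payoffs -5, -8, 9 → best response C3.
Mutual best responses: (U, C1); (D, C3).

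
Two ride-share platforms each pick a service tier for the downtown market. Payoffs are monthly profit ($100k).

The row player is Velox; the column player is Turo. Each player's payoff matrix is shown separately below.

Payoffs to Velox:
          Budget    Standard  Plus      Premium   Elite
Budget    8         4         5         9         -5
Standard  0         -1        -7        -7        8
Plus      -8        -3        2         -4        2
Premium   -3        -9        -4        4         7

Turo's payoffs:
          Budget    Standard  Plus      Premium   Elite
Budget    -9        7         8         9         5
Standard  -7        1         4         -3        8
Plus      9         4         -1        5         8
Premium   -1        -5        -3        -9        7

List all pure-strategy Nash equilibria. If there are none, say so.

Check each profile: it is a Nash equilibrium iff no player can strictly gain by switching unilaterally.
(Budget, Budget): Turo can switch to Standard (-9 → 7). Not NE.
(Budget, Standard): Turo can switch to Plus (7 → 8). Not NE.
(Budget, Plus): Turo can switch to Premium (8 → 9). Not NE.
(Budget, Premium): Velox gets 9, best alternative 4; Turo gets 9, best alternative 8. No profitable deviation — NE.
(Budget, Elite): Velox can switch to Standard (-5 → 8). Not NE.
(Standard, Budget): Velox can switch to Budget (0 → 8). Not NE.
(Standard, Standard): Velox can switch to Budget (-1 → 4). Not NE.
(Standard, Plus): Velox can switch to Budget (-7 → 5). Not NE.
(Standard, Premium): Velox can switch to Budget (-7 → 9). Not NE.
(Standard, Elite): Velox gets 8, best alternative 7; Turo gets 8, best alternative 4. No profitable deviation — NE.
(The remaining 10 profiles each have a profitable deviation by the same check.)

(Budget, Premium) and (Standard, Elite)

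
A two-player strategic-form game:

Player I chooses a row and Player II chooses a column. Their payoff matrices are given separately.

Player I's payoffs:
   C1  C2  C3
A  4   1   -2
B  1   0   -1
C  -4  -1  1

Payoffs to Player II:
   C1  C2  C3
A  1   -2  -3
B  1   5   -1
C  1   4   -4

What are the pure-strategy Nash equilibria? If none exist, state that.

For each player, find the best response to each opponent profile; mutual best responses are the pure NE.
Player I against C1: payoffs 4, 1, -4 → best response A.
Player I against C2: payoffs 1, 0, -1 → best response A.
Player I against C3: payoffs -2, -1, 1 → best response C.
Player II against A: payoffs 1, -2, -3 → best response C1.
Player II against B: payoffs 1, 5, -1 → best response C2.
Player II against C: payoffs 1, 4, -4 → best response C2.
Mutual best responses: (A, C1).

Pure NE: (A, C1)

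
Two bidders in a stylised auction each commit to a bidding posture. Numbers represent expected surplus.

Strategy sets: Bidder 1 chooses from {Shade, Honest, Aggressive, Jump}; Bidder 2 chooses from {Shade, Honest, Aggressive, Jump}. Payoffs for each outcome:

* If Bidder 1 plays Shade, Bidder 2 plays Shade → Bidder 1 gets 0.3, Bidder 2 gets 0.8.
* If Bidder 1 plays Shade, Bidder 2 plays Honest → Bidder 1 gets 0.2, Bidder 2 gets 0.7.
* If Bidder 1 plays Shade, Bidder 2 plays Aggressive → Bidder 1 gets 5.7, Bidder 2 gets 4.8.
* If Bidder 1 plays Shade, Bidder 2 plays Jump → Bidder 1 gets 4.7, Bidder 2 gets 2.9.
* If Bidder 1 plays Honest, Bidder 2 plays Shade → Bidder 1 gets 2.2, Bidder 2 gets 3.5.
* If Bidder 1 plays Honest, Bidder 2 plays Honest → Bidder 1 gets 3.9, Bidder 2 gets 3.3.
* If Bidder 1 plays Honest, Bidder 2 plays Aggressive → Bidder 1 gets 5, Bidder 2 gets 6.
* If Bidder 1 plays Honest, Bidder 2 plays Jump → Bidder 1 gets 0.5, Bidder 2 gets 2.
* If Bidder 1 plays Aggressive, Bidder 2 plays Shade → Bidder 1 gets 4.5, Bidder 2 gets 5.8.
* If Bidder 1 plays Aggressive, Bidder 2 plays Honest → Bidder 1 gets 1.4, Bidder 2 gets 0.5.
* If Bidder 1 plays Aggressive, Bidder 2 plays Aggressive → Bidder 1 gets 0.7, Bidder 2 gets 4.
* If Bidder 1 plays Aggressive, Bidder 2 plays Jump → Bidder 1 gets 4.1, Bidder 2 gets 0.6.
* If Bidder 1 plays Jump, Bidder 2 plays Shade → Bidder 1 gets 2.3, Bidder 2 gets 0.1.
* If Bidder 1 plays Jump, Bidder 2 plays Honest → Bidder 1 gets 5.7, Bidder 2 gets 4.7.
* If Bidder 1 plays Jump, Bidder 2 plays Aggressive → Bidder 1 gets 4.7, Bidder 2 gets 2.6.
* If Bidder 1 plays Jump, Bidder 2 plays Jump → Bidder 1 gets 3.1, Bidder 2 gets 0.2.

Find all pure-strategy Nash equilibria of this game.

The pure Nash equilibria are (Shade, Aggressive); (Aggressive, Shade); (Jump, Honest).

Bidder 1 against Shade: payoffs 0.3, 2.2, 4.5, 2.3 → best response Aggressive.
Bidder 1 against Honest: payoffs 0.2, 3.9, 1.4, 5.7 → best response Jump.
Bidder 1 against Aggressive: payoffs 5.7, 5, 0.7, 4.7 → best response Shade.
Bidder 1 against Jump: payoffs 4.7, 0.5, 4.1, 3.1 → best response Shade.
Bidder 2 against Shade: payoffs 0.8, 0.7, 4.8, 2.9 → best response Aggressive.
Bidder 2 against Honest: payoffs 3.5, 3.3, 6, 2 → best response Aggressive.
Bidder 2 against Aggressive: payoffs 5.8, 0.5, 4, 0.6 → best response Shade.
Bidder 2 against Jump: payoffs 0.1, 4.7, 2.6, 0.2 → best response Honest.
Mutual best responses: (Shade, Aggressive); (Aggressive, Shade); (Jump, Honest).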